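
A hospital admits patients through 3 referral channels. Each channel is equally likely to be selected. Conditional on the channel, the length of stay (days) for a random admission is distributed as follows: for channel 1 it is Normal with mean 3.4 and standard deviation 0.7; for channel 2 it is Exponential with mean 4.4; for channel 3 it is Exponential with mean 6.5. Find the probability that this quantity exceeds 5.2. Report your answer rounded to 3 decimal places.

Conditional on each channel, P(X > 5.2): 1: 0.005064; 2: 0.306721; 3: 0.449329.
By total probability, P(X > 5.2) = 0.333333·0.005064 + 0.333333·0.306721 + 0.333333·0.449329 = 0.253705.

0.254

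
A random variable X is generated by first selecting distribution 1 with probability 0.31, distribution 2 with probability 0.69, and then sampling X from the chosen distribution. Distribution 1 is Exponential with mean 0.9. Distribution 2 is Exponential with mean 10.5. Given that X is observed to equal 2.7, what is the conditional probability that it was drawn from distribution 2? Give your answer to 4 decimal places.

0.7477

Likelihoods f(2.7 | ·): 1: 0.055319; 2: 0.0736436.
Posterior ∝ prior × likelihood. Numerator for 2: 0.69·0.0736436 = 0.0508141.
Normalizing constant: 0.31·0.055319 + 0.69·0.0736436 = 0.067963.
P(2 | observation) = 0.0508141 / 0.067963 = 0.747673.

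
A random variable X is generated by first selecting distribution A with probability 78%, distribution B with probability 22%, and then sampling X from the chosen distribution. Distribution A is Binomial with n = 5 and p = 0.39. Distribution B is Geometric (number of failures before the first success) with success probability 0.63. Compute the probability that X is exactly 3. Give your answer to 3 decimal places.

Conditional on each component, P(X = 3): A: 0.220726; B: 0.0319114.
By total probability, P(X = 3) = 0.78·0.220726 + 0.22·0.0319114 = 0.179187.

0.179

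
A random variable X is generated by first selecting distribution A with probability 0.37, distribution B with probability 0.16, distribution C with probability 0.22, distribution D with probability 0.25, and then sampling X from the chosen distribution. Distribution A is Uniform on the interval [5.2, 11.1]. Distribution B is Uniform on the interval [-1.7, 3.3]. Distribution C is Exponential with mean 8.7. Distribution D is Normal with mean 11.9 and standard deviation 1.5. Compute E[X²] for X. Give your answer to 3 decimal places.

For each component E[X²] = Var + (mean)², giving A: 69.3233; B: 2.72333; C: 151.38; D: 143.86.
Overall E[X²] = 0.37·69.3233 + 0.16·2.72333 + 0.22·151.38 + 0.25·143.86 = 95.354.

95.354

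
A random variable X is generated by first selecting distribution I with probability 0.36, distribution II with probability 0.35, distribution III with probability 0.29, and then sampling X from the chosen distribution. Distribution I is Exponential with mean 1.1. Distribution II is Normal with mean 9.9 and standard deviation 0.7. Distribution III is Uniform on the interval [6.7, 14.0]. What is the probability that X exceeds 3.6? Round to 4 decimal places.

0.6536

Conditional on each component, P(X > 3.6): I: 0.0379029; II: 1; III: 1.
By total probability, P(X > 3.6) = 0.36·0.0379029 + 0.35·1 + 0.29·1 = 0.653645.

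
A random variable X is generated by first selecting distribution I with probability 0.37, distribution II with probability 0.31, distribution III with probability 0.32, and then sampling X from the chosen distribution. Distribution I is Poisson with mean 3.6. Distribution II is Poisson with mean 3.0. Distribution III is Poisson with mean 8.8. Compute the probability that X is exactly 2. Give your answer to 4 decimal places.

Conditional on each component, P(X = 2): I: 0.177058; II: 0.224042; III: 0.00583638.
By total probability, P(X = 2) = 0.37·0.177058 + 0.31·0.224042 + 0.32·0.00583638 = 0.136832.

0.1368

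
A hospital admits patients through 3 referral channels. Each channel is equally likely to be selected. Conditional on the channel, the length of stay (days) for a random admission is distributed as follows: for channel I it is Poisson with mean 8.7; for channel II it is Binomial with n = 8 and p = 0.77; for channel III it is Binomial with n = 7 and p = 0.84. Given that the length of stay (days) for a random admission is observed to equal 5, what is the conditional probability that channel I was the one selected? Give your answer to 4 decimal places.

0.1446

Likelihoods P(X=5 | ·): I: 0.0691915; II: 0.184427; III: 0.224831.
Posterior ∝ prior × likelihood. Numerator for I: 0.333333·0.0691915 = 0.0230638.
Normalizing constant: 0.333333·0.0691915 + 0.333333·0.184427 + 0.333333·0.224831 = 0.159483.
P(I | observation) = 0.0230638 / 0.159483 = 0.144616.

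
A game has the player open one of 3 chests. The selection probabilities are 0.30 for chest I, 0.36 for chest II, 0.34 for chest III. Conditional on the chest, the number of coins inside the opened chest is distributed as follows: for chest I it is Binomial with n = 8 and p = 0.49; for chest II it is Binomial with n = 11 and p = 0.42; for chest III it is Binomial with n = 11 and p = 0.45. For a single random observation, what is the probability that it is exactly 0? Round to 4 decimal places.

Conditional on each chest, P(X = 0): I: 0.00457679; II: 0.00249866; III: 0.00139312.
By total probability, P(X = 0) = 0.3·0.00457679 + 0.36·0.00249866 + 0.34·0.00139312 = 0.00274622.

0.0027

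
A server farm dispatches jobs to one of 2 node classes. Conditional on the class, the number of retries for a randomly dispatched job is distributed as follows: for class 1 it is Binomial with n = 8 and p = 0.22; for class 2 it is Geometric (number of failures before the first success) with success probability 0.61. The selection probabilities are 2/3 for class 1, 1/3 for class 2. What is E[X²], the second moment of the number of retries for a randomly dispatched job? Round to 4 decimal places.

3.4659

For each component E[X²] = Var + (mean)², giving 1: 4.4704; 2: 1.45687.
Overall E[X²] = 0.666667·4.4704 + 0.333333·1.45687 = 3.46589.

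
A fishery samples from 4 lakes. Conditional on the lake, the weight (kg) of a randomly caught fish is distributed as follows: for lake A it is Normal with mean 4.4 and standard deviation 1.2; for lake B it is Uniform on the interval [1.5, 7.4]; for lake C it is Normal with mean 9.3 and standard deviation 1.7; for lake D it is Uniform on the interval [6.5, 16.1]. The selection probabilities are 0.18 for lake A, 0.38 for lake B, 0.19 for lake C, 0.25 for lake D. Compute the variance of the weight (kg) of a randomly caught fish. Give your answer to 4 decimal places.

13.1403

Per component, A: μ=4.4, E[X²]=20.8; B: μ=4.45, E[X²]=22.7033; C: μ=9.3, E[X²]=89.38; D: μ=11.3, E[X²]=135.37.
E[X] = 0.18·4.4 + 0.38·4.45 + 0.19·9.3 + 0.25·11.3 = 7.075.
E[X²] = 0.18·20.8 + 0.38·22.7033 + 0.19·89.38 + 0.25·135.37 = 63.196.
Var(X) = E[X²] − (E[X])² = 63.196 − 50.0556 = 13.1403.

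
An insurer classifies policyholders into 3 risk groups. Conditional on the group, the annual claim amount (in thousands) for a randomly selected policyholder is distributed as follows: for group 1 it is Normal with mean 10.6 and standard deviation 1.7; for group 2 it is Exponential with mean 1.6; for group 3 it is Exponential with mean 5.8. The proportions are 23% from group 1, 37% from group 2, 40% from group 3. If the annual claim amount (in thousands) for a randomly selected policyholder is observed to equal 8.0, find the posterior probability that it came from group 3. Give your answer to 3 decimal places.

0.487

Likelihoods f(8.0 | ·): 1: 0.0728672; 2: 0.00421122; 3: 0.0434055.
Posterior ∝ prior × likelihood. Numerator for 3: 0.4·0.0434055 = 0.0173622.
Normalizing constant: 0.23·0.0728672 + 0.37·0.00421122 + 0.4·0.0434055 = 0.0356798.
P(3 | observation) = 0.0173622 / 0.0356798 = 0.486612.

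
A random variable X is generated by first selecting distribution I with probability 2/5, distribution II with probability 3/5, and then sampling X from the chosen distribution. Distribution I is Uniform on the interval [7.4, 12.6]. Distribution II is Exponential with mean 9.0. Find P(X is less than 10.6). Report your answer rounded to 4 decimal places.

0.6614

Conditional on each component, P(X < 10.6): I: 0.615385; II: 0.692038.
By total probability, P(X < 10.6) = 0.4·0.615385 + 0.6·0.692038 = 0.661376.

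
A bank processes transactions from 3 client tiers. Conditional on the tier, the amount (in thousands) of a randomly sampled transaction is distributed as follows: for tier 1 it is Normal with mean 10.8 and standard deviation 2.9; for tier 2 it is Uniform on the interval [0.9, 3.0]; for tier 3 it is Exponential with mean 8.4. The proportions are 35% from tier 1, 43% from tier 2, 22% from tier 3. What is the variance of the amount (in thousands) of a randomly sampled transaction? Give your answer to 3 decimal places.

Per component, 1: μ=10.8, E[X²]=125.05; 2: μ=1.95, E[X²]=4.17; 3: μ=8.4, E[X²]=141.12.
E[X] = 0.35·10.8 + 0.43·1.95 + 0.22·8.4 = 6.4665.
E[X²] = 0.35·125.05 + 0.43·4.17 + 0.22·141.12 = 76.607.
Var(X) = E[X²] − (E[X])² = 76.607 − 41.8156 = 34.7914.

34.791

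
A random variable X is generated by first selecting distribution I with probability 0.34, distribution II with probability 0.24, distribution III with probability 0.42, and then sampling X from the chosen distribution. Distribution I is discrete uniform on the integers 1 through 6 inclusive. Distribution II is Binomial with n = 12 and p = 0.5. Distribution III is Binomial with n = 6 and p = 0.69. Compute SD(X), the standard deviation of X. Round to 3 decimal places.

1.780

Per component, I: μ=3.5, E[X²]=15.1667; II: μ=6, E[X²]=39; III: μ=4.14, E[X²]=18.423.
E[X] = 0.34·3.5 + 0.24·6 + 0.42·4.14 = 4.3688.
E[X²] = 0.34·15.1667 + 0.24·39 + 0.42·18.423 = 22.2543.
Var(X) = E[X²] − (E[X])² = 22.2543 − 19.0864 = 3.16791.
SD(X) = √3.16791 = 1.77986.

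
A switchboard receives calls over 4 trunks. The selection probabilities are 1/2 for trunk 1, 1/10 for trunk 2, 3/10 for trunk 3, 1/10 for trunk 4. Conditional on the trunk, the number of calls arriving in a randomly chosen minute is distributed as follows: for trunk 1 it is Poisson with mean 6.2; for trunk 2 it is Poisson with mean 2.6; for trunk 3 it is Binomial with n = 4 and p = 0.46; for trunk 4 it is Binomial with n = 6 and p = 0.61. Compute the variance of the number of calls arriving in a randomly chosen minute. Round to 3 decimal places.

Per component, 1: μ=6.2, E[X²]=44.64; 2: μ=2.6, E[X²]=9.36; 3: μ=1.84, E[X²]=4.3792; 4: μ=3.66, E[X²]=14.823.
E[X] = 0.5·6.2 + 0.1·2.6 + 0.3·1.84 + 0.1·3.66 = 4.278.
E[X²] = 0.5·44.64 + 0.1·9.36 + 0.3·4.3792 + 0.1·14.823 = 26.0521.
Var(X) = E[X²] − (E[X])² = 26.0521 − 18.3013 = 7.75078.

7.751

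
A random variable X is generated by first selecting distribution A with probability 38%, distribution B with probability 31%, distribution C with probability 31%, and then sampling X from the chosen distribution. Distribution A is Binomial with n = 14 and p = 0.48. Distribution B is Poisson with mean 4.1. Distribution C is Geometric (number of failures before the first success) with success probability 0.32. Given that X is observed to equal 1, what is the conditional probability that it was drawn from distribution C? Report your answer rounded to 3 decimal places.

Likelihoods P(X=1 | ·): A: 0.00136588; B: 0.067948; C: 0.2176.
Posterior ∝ prior × likelihood. Numerator for C: 0.31·0.2176 = 0.067456.
Normalizing constant: 0.38·0.00136588 + 0.31·0.067948 + 0.31·0.2176 = 0.0890389.
P(C | observation) = 0.067456 / 0.0890389 = 0.757601.

0.758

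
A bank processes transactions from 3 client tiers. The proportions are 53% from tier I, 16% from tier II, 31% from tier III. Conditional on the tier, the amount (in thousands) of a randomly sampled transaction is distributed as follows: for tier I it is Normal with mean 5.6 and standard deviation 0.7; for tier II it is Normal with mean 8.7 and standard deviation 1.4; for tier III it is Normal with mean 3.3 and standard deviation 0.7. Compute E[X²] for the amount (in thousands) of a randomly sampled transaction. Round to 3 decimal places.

For each component E[X²] = Var + (mean)², giving I: 31.85; II: 77.65; III: 11.38.
Overall E[X²] = 0.53·31.85 + 0.16·77.65 + 0.31·11.38 = 32.8323.

32.832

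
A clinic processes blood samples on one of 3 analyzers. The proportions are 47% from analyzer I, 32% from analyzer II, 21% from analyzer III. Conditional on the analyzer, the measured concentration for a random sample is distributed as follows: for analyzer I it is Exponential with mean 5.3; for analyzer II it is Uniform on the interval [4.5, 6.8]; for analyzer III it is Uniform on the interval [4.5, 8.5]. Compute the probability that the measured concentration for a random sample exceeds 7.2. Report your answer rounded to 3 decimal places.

Conditional on each analyzer, P(X > 7.2): I: 0.257048; II: 0; III: 0.325.
By total probability, P(X > 7.2) = 0.47·0.257048 + 0.32·0 + 0.21·0.325 = 0.189063.

0.189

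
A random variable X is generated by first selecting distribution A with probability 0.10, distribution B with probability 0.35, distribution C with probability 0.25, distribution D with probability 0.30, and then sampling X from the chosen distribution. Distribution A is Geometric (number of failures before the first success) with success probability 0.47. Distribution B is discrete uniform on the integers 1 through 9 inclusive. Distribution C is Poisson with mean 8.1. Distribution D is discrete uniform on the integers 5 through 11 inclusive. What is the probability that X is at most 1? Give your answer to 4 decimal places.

Conditional on each component, P(X ≤ 1): A: 0.7191; B: 0.111111; C: 0.00276221; D: 0.
By total probability, P(X ≤ 1) = 0.1·0.7191 + 0.35·0.111111 + 0.25·0.00276221 + 0.3·0 = 0.111489.

0.1115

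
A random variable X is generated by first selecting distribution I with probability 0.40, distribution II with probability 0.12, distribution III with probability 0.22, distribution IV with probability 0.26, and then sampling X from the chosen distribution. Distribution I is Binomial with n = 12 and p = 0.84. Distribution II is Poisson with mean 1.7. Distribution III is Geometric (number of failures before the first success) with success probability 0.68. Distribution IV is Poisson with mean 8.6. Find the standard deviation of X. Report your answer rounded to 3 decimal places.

Per component, I: μ=10.08, E[X²]=103.219; II: μ=1.7, E[X²]=4.59; III: μ=0.470588, E[X²]=0.913495; IV: μ=8.6, E[X²]=82.56.
E[X] = 0.4·10.08 + 0.12·1.7 + 0.22·0.470588 + 0.26·8.6 = 6.57553.
E[X²] = 0.4·103.219 + 0.12·4.59 + 0.22·0.913495 + 0.26·82.56 = 63.505.
Var(X) = E[X²] − (E[X])² = 63.505 − 43.2376 = 20.2675.
SD(X) = √20.2675 = 4.50194.

4.502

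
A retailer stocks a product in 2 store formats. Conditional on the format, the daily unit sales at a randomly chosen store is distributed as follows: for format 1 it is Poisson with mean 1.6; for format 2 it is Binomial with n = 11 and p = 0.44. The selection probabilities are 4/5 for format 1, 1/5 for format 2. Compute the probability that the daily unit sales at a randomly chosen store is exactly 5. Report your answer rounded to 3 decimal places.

0.061

Conditional on each format, P(X = 5): 1: 0.017642; 2: 0.234981.
By total probability, P(X = 5) = 0.8·0.017642 + 0.2·0.234981 = 0.0611099.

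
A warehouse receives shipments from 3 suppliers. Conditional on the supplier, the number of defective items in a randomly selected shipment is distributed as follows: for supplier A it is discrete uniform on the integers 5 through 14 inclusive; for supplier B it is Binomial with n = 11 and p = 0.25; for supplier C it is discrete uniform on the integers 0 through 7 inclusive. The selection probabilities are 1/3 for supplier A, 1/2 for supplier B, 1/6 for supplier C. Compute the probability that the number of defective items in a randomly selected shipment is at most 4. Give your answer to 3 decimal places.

0.547

Conditional on each supplier, P(X ≤ 4): A: 0; B: 0.885374; C: 0.625.
By total probability, P(X ≤ 4) = 0.333333·0 + 0.5·0.885374 + 0.166667·0.625 = 0.546853.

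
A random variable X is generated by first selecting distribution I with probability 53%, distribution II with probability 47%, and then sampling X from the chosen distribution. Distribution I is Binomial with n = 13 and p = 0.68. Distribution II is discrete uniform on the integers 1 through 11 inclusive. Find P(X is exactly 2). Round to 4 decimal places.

Conditional on each component, P(X = 2): I: 0.000129946; II: 0.0909091.
By total probability, P(X = 2) = 0.53·0.000129946 + 0.47·0.0909091 = 0.0427961.

0.0428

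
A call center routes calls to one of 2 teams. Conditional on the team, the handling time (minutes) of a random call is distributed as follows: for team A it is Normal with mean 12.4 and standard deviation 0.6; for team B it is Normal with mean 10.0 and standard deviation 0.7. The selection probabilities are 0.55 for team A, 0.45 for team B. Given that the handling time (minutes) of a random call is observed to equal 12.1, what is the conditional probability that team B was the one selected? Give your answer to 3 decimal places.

Likelihoods f(12.1 | ·): A: 0.586776; B: 0.00633121.
Posterior ∝ prior × likelihood. Numerator for B: 0.45·0.00633121 = 0.00284905.
Normalizing constant: 0.55·0.586776 + 0.45·0.00633121 = 0.325576.
P(B | observation) = 0.00284905 / 0.325576 = 0.0087508.

0.009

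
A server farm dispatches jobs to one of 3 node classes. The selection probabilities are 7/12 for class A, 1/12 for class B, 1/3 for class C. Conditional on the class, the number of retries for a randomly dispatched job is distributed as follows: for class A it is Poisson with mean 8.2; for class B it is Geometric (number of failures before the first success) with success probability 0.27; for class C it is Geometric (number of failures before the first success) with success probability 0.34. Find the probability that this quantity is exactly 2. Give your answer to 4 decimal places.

0.0667

Conditional on each class, P(X = 2): A: 0.00923385; B: 0.143883; C: 0.148104.
By total probability, P(X = 2) = 0.583333·0.00923385 + 0.0833333·0.143883 + 0.333333·0.148104 = 0.0667447.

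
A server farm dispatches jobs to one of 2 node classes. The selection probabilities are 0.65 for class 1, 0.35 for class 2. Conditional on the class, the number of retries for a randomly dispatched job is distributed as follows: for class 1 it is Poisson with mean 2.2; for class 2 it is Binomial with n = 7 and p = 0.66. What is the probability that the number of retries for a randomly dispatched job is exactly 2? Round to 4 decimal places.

Conditional on each class, P(X = 2): 1: 0.268144; 2: 0.0415625.
By total probability, P(X = 2) = 0.65·0.268144 + 0.35·0.0415625 = 0.18884.

0.1888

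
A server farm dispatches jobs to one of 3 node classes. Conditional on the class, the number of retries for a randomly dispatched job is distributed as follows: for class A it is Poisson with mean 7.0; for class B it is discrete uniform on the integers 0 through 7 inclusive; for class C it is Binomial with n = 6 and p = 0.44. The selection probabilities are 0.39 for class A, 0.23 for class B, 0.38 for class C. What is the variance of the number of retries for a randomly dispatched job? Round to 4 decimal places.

8.4800

Per component, A: μ=7, E[X²]=56; B: μ=3.5, E[X²]=17.5; C: μ=2.64, E[X²]=8.448.
E[X] = 0.39·7 + 0.23·3.5 + 0.38·2.64 = 4.5382.
E[X²] = 0.39·56 + 0.23·17.5 + 0.38·8.448 = 29.0752.
Var(X) = E[X²] − (E[X])² = 29.0752 − 20.5953 = 8.47998.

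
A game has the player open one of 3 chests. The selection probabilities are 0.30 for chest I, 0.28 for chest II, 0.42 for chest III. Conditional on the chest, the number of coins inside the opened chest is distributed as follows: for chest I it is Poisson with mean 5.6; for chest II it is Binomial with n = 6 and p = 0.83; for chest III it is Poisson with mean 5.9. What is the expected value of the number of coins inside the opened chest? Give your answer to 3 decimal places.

Component means — I: 5.6; II: 4.98; III: 5.9.
E[X] = 0.3·5.6 + 0.28·4.98 + 0.42·5.9 = 5.5524.

5.552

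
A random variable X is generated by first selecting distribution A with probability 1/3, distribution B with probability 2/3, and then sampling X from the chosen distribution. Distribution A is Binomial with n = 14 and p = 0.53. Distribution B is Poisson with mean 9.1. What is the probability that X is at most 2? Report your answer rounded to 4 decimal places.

0.0050

Conditional on each component, P(X ≤ 2): A: 0.00340095; B: 0.00575135.
By total probability, P(X ≤ 2) = 0.333333·0.00340095 + 0.666667·0.00575135 = 0.00496788.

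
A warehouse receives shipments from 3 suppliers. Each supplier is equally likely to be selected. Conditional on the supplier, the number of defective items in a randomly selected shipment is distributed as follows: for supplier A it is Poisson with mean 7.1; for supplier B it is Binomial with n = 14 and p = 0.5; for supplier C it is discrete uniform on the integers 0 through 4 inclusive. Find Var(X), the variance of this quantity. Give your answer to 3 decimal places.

Per component, A: μ=7.1, E[X²]=57.51; B: μ=7, E[X²]=52.5; C: μ=2, E[X²]=6.
E[X] = 0.333333·7.1 + 0.333333·7 + 0.333333·2 = 5.36667.
E[X²] = 0.333333·57.51 + 0.333333·52.5 + 0.333333·6 = 38.67.
Var(X) = E[X²] − (E[X])² = 38.67 − 28.8011 = 9.86889.

9.869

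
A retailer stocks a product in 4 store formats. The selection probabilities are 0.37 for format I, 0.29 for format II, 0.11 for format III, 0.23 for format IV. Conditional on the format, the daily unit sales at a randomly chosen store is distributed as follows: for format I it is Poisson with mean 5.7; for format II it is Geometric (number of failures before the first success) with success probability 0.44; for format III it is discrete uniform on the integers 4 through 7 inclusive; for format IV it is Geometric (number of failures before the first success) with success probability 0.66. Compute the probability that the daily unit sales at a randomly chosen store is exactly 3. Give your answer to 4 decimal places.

Conditional on each format, P(X = 3): I: 0.103275; II: 0.077271; III: 0; IV: 0.0259406.
By total probability, P(X = 3) = 0.37·0.103275 + 0.29·0.077271 + 0.11·0 + 0.23·0.0259406 = 0.0665867.

0.0666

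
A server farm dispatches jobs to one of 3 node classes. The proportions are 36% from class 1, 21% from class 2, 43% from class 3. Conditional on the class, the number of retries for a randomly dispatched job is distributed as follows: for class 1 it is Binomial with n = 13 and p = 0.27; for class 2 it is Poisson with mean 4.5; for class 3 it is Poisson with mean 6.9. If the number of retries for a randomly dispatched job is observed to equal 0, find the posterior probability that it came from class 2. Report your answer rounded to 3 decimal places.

0.266

Likelihoods P(X=0 | ·): 1: 0.0167185; 2: 0.011109; 3: 0.00100779.
Posterior ∝ prior × likelihood. Numerator for 2: 0.21·0.011109 = 0.00233289.
Normalizing constant: 0.36·0.0167185 + 0.21·0.011109 + 0.43·0.00100779 = 0.0087849.
P(2 | observation) = 0.00233289 / 0.0087849 = 0.265557.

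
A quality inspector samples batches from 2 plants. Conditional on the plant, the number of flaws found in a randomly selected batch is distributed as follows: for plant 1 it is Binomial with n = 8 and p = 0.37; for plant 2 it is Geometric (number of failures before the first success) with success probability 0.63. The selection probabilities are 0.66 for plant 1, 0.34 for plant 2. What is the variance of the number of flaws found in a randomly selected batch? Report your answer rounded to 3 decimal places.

Per component, 1: μ=2.96, E[X²]=10.6264; 2: μ=0.587302, E[X²]=1.27715.
E[X] = 0.66·2.96 + 0.34·0.587302 = 2.15328.
E[X²] = 0.66·10.6264 + 0.34·1.27715 = 7.44765.
Var(X) = E[X²] − (E[X])² = 7.44765 − 4.63663 = 2.81103.

2.811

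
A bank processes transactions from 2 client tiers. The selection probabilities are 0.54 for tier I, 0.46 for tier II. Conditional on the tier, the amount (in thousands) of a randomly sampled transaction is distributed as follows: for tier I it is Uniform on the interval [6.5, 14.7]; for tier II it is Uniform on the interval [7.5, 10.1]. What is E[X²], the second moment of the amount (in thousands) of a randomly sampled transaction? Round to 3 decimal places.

99.582

For each component E[X²] = Var + (mean)², giving I: 117.963; II: 78.0033.
Overall E[X²] = 0.54·117.963 + 0.46·78.0033 = 99.5817.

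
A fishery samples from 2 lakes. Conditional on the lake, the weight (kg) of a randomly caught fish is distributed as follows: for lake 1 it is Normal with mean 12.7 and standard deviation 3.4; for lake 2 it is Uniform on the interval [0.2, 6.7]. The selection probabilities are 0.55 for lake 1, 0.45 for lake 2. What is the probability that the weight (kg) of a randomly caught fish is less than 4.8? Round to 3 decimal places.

Conditional on each lake, P(X < 4.8): 1: 0.0100754; 2: 0.707692.
By total probability, P(X < 4.8) = 0.55·0.0100754 + 0.45·0.707692 = 0.324003.

0.324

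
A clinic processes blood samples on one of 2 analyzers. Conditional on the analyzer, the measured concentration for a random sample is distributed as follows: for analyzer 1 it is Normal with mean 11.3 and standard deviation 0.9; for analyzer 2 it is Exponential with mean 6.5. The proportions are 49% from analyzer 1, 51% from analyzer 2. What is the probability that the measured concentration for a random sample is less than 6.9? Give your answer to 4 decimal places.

0.3336

Conditional on each analyzer, P(X < 6.9): 1: 5.07034e-07; 2: 0.654077.
By total probability, P(X < 6.9) = 0.49·5.07034e-07 + 0.51·0.654077 = 0.333579.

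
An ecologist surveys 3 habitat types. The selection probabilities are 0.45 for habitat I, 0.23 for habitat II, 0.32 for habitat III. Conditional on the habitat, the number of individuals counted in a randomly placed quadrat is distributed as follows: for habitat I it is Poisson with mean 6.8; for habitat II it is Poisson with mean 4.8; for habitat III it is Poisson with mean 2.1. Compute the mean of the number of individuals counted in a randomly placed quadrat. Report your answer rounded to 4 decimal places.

Component means — I: 6.8; II: 4.8; III: 2.1.
E[X] = 0.45·6.8 + 0.23·4.8 + 0.32·2.1 = 4.836.

4.8360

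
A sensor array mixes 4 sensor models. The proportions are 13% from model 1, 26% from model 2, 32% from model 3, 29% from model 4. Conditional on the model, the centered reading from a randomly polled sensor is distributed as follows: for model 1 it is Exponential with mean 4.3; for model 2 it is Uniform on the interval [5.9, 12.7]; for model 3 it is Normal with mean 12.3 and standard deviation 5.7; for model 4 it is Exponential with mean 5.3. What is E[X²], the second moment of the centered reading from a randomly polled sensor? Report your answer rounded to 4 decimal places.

For each component E[X²] = Var + (mean)², giving 1: 36.98; 2: 90.3433; 3: 183.78; 4: 56.18.
Overall E[X²] = 0.13·36.98 + 0.26·90.3433 + 0.32·183.78 + 0.29·56.18 = 103.398.

103.3985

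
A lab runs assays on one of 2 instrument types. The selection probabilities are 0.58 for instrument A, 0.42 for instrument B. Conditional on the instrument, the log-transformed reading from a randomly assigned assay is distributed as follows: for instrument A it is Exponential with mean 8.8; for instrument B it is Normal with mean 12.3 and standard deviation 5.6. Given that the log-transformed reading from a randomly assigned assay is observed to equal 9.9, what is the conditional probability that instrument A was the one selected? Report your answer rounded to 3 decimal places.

0.439

Likelihoods f(9.9 | ·): A: 0.0368923; B: 0.0649887.
Posterior ∝ prior × likelihood. Numerator for A: 0.58·0.0368923 = 0.0213975.
Normalizing constant: 0.58·0.0368923 + 0.42·0.0649887 = 0.0486928.
P(A | observation) = 0.0213975 / 0.0486928 = 0.43944.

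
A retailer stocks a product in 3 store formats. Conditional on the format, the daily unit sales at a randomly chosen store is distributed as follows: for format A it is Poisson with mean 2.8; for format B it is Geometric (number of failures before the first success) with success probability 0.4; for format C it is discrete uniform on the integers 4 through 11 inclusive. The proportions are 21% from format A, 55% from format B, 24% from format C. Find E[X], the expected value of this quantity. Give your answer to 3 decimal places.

3.213

Component means — A: 2.8; B: 1.5; C: 7.5.
E[X] = 0.21·2.8 + 0.55·1.5 + 0.24·7.5 = 3.213.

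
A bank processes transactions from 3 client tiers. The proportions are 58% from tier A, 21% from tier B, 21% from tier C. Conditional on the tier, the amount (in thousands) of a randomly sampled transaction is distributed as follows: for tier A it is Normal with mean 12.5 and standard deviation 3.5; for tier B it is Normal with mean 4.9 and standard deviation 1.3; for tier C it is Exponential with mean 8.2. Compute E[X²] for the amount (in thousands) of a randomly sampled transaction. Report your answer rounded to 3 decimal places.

131.368

For each component E[X²] = Var + (mean)², giving A: 168.5; B: 25.7; C: 134.48.
Overall E[X²] = 0.58·168.5 + 0.21·25.7 + 0.21·134.48 = 131.368.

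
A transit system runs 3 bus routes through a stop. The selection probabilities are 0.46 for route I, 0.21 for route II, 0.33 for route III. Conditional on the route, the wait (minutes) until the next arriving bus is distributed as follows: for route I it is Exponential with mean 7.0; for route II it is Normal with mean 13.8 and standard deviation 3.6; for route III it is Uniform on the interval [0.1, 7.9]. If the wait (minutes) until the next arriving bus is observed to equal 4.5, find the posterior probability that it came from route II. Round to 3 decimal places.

Likelihoods f(4.5 | ·): I: 0.0751126; II: 0.00393959; III: 0.128205.
Posterior ∝ prior × likelihood. Numerator for II: 0.21·0.00393959 = 0.000827314.
Normalizing constant: 0.46·0.0751126 + 0.21·0.00393959 + 0.33·0.128205 = 0.0776868.
P(II | observation) = 0.000827314 / 0.0776868 = 0.0106494.

0.011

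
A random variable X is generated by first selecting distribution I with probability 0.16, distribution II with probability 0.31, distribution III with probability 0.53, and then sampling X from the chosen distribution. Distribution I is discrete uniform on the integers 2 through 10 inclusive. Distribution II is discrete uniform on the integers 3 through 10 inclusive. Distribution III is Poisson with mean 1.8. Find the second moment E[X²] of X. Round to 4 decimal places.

For each component E[X²] = Var + (mean)², giving I: 42.6667; II: 47.5; III: 5.04.
Overall E[X²] = 0.16·42.6667 + 0.31·47.5 + 0.53·5.04 = 24.2229.

24.2229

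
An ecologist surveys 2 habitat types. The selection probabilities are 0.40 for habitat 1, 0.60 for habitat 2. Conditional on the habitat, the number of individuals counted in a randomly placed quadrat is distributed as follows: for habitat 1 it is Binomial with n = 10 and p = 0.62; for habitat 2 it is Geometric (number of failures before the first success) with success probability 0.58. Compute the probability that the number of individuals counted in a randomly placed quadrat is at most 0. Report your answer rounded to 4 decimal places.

Conditional on each habitat, P(X ≤ 0): 1: 6.27821e-05; 2: 0.58.
By total probability, P(X ≤ 0) = 0.4·6.27821e-05 + 0.6·0.58 = 0.348025.

0.3480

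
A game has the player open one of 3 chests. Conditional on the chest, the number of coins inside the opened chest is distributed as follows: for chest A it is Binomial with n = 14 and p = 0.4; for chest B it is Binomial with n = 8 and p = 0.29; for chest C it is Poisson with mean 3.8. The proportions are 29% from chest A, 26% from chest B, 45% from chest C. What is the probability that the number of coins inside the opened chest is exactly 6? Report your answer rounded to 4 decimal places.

0.1042

Conditional on each chest, P(X = 6): A: 0.206598; B: 0.00839581; C: 0.0935513.
By total probability, P(X = 6) = 0.29·0.206598 + 0.26·0.00839581 + 0.45·0.0935513 = 0.104194.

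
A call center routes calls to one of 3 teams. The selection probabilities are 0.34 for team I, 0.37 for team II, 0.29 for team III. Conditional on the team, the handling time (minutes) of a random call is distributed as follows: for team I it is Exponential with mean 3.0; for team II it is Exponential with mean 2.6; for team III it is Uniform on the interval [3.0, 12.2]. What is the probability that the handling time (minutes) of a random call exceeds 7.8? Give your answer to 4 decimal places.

Conditional on each team, P(X > 7.8): I: 0.0742736; II: 0.0497871; III: 0.478261.
By total probability, P(X > 7.8) = 0.34·0.0742736 + 0.37·0.0497871 + 0.29·0.478261 = 0.18237.

0.1824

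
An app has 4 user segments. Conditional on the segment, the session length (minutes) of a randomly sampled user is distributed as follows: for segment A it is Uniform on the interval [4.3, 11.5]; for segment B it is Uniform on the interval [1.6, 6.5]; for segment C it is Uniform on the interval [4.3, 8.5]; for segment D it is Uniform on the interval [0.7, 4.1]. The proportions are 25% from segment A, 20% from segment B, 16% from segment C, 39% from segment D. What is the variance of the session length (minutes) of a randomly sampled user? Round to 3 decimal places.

Per component, A: μ=7.9, E[X²]=66.73; B: μ=4.05, E[X²]=18.4033; C: μ=6.4, E[X²]=42.43; D: μ=2.4, E[X²]=6.72333.
E[X] = 0.25·7.9 + 0.2·4.05 + 0.16·6.4 + 0.39·2.4 = 4.745.
E[X²] = 0.25·66.73 + 0.2·18.4033 + 0.16·42.43 + 0.39·6.72333 = 29.7741.
Var(X) = E[X²] − (E[X])² = 29.7741 − 22.515 = 7.25904.

7.259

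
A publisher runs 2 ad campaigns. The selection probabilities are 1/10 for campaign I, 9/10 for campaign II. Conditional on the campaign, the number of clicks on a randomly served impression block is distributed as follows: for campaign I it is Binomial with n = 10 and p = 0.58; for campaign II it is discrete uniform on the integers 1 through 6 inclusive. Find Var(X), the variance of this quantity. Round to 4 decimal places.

3.3447

Per component, I: μ=5.8, E[X²]=36.076; II: μ=3.5, E[X²]=15.1667.
E[X] = 0.1·5.8 + 0.9·3.5 = 3.73.
E[X²] = 0.1·36.076 + 0.9·15.1667 = 17.2576.
Var(X) = E[X²] − (E[X])² = 17.2576 − 13.9129 = 3.3447.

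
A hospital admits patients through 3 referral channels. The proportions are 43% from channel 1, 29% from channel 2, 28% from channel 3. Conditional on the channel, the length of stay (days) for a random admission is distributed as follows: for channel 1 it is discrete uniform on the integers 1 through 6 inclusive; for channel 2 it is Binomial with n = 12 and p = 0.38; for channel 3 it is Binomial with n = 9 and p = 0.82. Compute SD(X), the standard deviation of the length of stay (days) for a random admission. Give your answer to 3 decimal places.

Per component, 1: μ=3.5, E[X²]=15.1667; 2: μ=4.56, E[X²]=23.6208; 3: μ=7.38, E[X²]=55.7928.
E[X] = 0.43·3.5 + 0.29·4.56 + 0.28·7.38 = 4.8938.
E[X²] = 0.43·15.1667 + 0.29·23.6208 + 0.28·55.7928 = 28.9937.
Var(X) = E[X²] − (E[X])² = 28.9937 − 23.9493 = 5.0444.
SD(X) = √5.0444 = 2.24598.

2.246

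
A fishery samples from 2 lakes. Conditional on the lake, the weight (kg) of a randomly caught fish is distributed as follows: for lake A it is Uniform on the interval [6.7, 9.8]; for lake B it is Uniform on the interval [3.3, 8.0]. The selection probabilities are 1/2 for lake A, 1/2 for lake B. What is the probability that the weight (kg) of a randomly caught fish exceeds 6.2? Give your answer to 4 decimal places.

0.6915

Conditional on each lake, P(X > 6.2): A: 1; B: 0.382979.
By total probability, P(X > 6.2) = 0.5·1 + 0.5·0.382979 = 0.691489.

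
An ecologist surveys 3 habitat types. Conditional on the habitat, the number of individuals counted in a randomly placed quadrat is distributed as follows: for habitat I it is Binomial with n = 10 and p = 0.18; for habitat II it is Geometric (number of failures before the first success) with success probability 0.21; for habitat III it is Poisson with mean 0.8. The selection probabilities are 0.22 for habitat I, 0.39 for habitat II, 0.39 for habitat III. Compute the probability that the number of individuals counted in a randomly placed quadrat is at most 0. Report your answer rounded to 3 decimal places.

0.287

Conditional on each habitat, P(X ≤ 0): I: 0.137448; II: 0.21; III: 0.449329.
By total probability, P(X ≤ 0) = 0.22·0.137448 + 0.39·0.21 + 0.39·0.449329 = 0.287377.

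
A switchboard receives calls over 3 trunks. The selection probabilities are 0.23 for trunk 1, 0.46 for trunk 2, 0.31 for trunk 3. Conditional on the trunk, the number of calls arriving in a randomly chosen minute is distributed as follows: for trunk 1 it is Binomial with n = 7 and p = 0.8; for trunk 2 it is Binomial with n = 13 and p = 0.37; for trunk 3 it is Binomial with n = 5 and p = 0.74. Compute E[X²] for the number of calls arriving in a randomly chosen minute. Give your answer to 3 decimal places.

24.049

For each component E[X²] = Var + (mean)², giving 1: 32.48; 2: 26.1664; 3: 14.652.
Overall E[X²] = 0.23·32.48 + 0.46·26.1664 + 0.31·14.652 = 24.0491.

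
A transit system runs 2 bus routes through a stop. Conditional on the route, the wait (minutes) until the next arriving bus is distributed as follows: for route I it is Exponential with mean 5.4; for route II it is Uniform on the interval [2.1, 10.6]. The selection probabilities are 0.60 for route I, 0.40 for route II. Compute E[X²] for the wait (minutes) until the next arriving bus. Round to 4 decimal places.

53.5293

For each component E[X²] = Var + (mean)², giving I: 58.32; II: 46.3433.
Overall E[X²] = 0.6·58.32 + 0.4·46.3433 = 53.5293.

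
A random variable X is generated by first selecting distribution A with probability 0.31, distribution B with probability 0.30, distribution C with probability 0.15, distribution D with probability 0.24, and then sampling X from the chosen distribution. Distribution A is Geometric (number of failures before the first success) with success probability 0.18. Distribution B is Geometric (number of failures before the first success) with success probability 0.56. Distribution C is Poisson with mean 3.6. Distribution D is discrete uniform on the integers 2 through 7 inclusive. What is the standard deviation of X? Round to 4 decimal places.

Per component, A: μ=4.55556, E[X²]=46.0617; B: μ=0.785714, E[X²]=2.02041; C: μ=3.6, E[X²]=16.56; D: μ=4.5, E[X²]=23.1667.
E[X] = 0.31·4.55556 + 0.3·0.785714 + 0.15·3.6 + 0.24·4.5 = 3.26794.
E[X²] = 0.31·46.0617 + 0.3·2.02041 + 0.15·16.56 + 0.24·23.1667 = 22.9293.
Var(X) = E[X²] − (E[X])² = 22.9293 − 10.6794 = 12.2498.
SD(X) = √12.2498 = 3.49998.

3.5000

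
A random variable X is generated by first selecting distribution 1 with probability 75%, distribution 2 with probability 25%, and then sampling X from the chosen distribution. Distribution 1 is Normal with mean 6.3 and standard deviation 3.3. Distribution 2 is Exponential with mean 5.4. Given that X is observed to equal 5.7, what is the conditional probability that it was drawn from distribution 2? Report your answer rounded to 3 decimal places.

Likelihoods f(5.7 | ·): 1: 0.11891; 2: 0.0644443.
Posterior ∝ prior × likelihood. Numerator for 2: 0.25·0.0644443 = 0.0161111.
Normalizing constant: 0.75·0.11891 + 0.25·0.0644443 = 0.105293.
P(2 | observation) = 0.0161111 / 0.105293 = 0.153011.

0.153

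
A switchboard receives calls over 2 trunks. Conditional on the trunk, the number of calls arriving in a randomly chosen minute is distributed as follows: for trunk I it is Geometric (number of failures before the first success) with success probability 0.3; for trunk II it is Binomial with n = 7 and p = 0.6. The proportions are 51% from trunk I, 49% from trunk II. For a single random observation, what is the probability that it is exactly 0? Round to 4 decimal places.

Conditional on each trunk, P(X = 0): I: 0.3; II: 0.0016384.
By total probability, P(X = 0) = 0.51·0.3 + 0.49·0.0016384 = 0.153803.

0.1538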